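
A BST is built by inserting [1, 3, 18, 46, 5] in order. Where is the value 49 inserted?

Starting tree (level order): [1, None, 3, None, 18, 5, 46]
Insertion path: 1 -> 3 -> 18 -> 46
Result: insert 49 as right child of 46
Final tree (level order): [1, None, 3, None, 18, 5, 46, None, None, None, 49]


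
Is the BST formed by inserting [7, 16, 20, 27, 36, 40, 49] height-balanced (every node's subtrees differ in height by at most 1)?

Tree (level-order array): [7, None, 16, None, 20, None, 27, None, 36, None, 40, None, 49]
Definition: a tree is height-balanced if, at every node, |h(left) - h(right)| <= 1 (empty subtree has height -1).
Bottom-up per-node check:
  node 49: h_left=-1, h_right=-1, diff=0 [OK], height=0
  node 40: h_left=-1, h_right=0, diff=1 [OK], height=1
  node 36: h_left=-1, h_right=1, diff=2 [FAIL (|-1-1|=2 > 1)], height=2
  node 27: h_left=-1, h_right=2, diff=3 [FAIL (|-1-2|=3 > 1)], height=3
  node 20: h_left=-1, h_right=3, diff=4 [FAIL (|-1-3|=4 > 1)], height=4
  node 16: h_left=-1, h_right=4, diff=5 [FAIL (|-1-4|=5 > 1)], height=5
  node 7: h_left=-1, h_right=5, diff=6 [FAIL (|-1-5|=6 > 1)], height=6
Node 36 violates the condition: |-1 - 1| = 2 > 1.
Result: Not balanced


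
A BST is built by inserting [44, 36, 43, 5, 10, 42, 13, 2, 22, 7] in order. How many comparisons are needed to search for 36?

Search path for 36: 44 -> 36
Found: True
Comparisons: 2


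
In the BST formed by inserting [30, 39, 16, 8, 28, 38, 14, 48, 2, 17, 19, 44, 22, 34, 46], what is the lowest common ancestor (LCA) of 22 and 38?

Tree insertion order: [30, 39, 16, 8, 28, 38, 14, 48, 2, 17, 19, 44, 22, 34, 46]
Tree (level-order array): [30, 16, 39, 8, 28, 38, 48, 2, 14, 17, None, 34, None, 44, None, None, None, None, None, None, 19, None, None, None, 46, None, 22]
In a BST, the LCA of p=22, q=38 is the first node v on the
root-to-leaf path with p <= v <= q (go left if both < v, right if both > v).
Walk from root:
  at 30: 22 <= 30 <= 38, this is the LCA
LCA = 30


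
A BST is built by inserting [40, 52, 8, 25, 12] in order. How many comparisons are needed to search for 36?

Search path for 36: 40 -> 8 -> 25
Found: False
Comparisons: 3


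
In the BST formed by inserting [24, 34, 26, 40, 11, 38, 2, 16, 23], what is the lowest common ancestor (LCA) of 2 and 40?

Tree insertion order: [24, 34, 26, 40, 11, 38, 2, 16, 23]
Tree (level-order array): [24, 11, 34, 2, 16, 26, 40, None, None, None, 23, None, None, 38]
In a BST, the LCA of p=2, q=40 is the first node v on the
root-to-leaf path with p <= v <= q (go left if both < v, right if both > v).
Walk from root:
  at 24: 2 <= 24 <= 40, this is the LCA
LCA = 24


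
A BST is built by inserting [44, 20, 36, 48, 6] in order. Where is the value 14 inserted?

Starting tree (level order): [44, 20, 48, 6, 36]
Insertion path: 44 -> 20 -> 6
Result: insert 14 as right child of 6
Final tree (level order): [44, 20, 48, 6, 36, None, None, None, 14]


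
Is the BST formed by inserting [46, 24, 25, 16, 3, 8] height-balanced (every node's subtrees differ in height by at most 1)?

Tree (level-order array): [46, 24, None, 16, 25, 3, None, None, None, None, 8]
Definition: a tree is height-balanced if, at every node, |h(left) - h(right)| <= 1 (empty subtree has height -1).
Bottom-up per-node check:
  node 8: h_left=-1, h_right=-1, diff=0 [OK], height=0
  node 3: h_left=-1, h_right=0, diff=1 [OK], height=1
  node 16: h_left=1, h_right=-1, diff=2 [FAIL (|1--1|=2 > 1)], height=2
  node 25: h_left=-1, h_right=-1, diff=0 [OK], height=0
  node 24: h_left=2, h_right=0, diff=2 [FAIL (|2-0|=2 > 1)], height=3
  node 46: h_left=3, h_right=-1, diff=4 [FAIL (|3--1|=4 > 1)], height=4
Node 16 violates the condition: |1 - -1| = 2 > 1.
Result: Not balanced


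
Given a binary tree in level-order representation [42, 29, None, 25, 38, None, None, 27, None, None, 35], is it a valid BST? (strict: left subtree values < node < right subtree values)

Level-order array: [42, 29, None, 25, 38, None, None, 27, None, None, 35]
Validate using subtree bounds (lo, hi): at each node, require lo < value < hi,
then recurse left with hi=value and right with lo=value.
Preorder trace (stopping at first violation):
  at node 42 with bounds (-inf, +inf): OK
  at node 29 with bounds (-inf, 42): OK
  at node 25 with bounds (-inf, 29): OK
  at node 38 with bounds (29, 42): OK
  at node 27 with bounds (29, 38): VIOLATION
Node 27 violates its bound: not (29 < 27 < 38).
Result: Not a valid BST


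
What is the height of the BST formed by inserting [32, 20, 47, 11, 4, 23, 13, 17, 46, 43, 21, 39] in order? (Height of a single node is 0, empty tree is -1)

Insertion order: [32, 20, 47, 11, 4, 23, 13, 17, 46, 43, 21, 39]
Tree (level-order array): [32, 20, 47, 11, 23, 46, None, 4, 13, 21, None, 43, None, None, None, None, 17, None, None, 39]
Compute height bottom-up (empty subtree = -1):
  height(4) = 1 + max(-1, -1) = 0
  height(17) = 1 + max(-1, -1) = 0
  height(13) = 1 + max(-1, 0) = 1
  height(11) = 1 + max(0, 1) = 2
  height(21) = 1 + max(-1, -1) = 0
  height(23) = 1 + max(0, -1) = 1
  height(20) = 1 + max(2, 1) = 3
  height(39) = 1 + max(-1, -1) = 0
  height(43) = 1 + max(0, -1) = 1
  height(46) = 1 + max(1, -1) = 2
  height(47) = 1 + max(2, -1) = 3
  height(32) = 1 + max(3, 3) = 4
Height = 4


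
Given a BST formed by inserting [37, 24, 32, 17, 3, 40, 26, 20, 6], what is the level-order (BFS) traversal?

Tree insertion order: [37, 24, 32, 17, 3, 40, 26, 20, 6]
Tree (level-order array): [37, 24, 40, 17, 32, None, None, 3, 20, 26, None, None, 6]
BFS from the root, enqueuing left then right child of each popped node:
  queue [37] -> pop 37, enqueue [24, 40], visited so far: [37]
  queue [24, 40] -> pop 24, enqueue [17, 32], visited so far: [37, 24]
  queue [40, 17, 32] -> pop 40, enqueue [none], visited so far: [37, 24, 40]
  queue [17, 32] -> pop 17, enqueue [3, 20], visited so far: [37, 24, 40, 17]
  queue [32, 3, 20] -> pop 32, enqueue [26], visited so far: [37, 24, 40, 17, 32]
  queue [3, 20, 26] -> pop 3, enqueue [6], visited so far: [37, 24, 40, 17, 32, 3]
  queue [20, 26, 6] -> pop 20, enqueue [none], visited so far: [37, 24, 40, 17, 32, 3, 20]
  queue [26, 6] -> pop 26, enqueue [none], visited so far: [37, 24, 40, 17, 32, 3, 20, 26]
  queue [6] -> pop 6, enqueue [none], visited so far: [37, 24, 40, 17, 32, 3, 20, 26, 6]
Result: [37, 24, 40, 17, 32, 3, 20, 26, 6]


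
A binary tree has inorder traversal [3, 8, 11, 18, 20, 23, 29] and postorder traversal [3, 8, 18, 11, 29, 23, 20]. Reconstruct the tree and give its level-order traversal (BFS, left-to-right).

Inorder:   [3, 8, 11, 18, 20, 23, 29]
Postorder: [3, 8, 18, 11, 29, 23, 20]
Algorithm: postorder visits root last, so walk postorder right-to-left;
each value is the root of the current inorder slice — split it at that
value, recurse on the right subtree first, then the left.
Recursive splits:
  root=20; inorder splits into left=[3, 8, 11, 18], right=[23, 29]
  root=23; inorder splits into left=[], right=[29]
  root=29; inorder splits into left=[], right=[]
  root=11; inorder splits into left=[3, 8], right=[18]
  root=18; inorder splits into left=[], right=[]
  root=8; inorder splits into left=[3], right=[]
  root=3; inorder splits into left=[], right=[]
Reconstructed level-order: [20, 11, 23, 8, 18, 29, 3]


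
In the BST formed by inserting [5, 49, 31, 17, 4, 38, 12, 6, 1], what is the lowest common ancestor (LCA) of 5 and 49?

Tree insertion order: [5, 49, 31, 17, 4, 38, 12, 6, 1]
Tree (level-order array): [5, 4, 49, 1, None, 31, None, None, None, 17, 38, 12, None, None, None, 6]
In a BST, the LCA of p=5, q=49 is the first node v on the
root-to-leaf path with p <= v <= q (go left if both < v, right if both > v).
Walk from root:
  at 5: 5 <= 5 <= 49, this is the LCA
LCA = 5


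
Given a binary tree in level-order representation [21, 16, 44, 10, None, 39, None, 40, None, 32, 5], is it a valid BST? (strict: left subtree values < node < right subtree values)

Level-order array: [21, 16, 44, 10, None, 39, None, 40, None, 32, 5]
Validate using subtree bounds (lo, hi): at each node, require lo < value < hi,
then recurse left with hi=value and right with lo=value.
Preorder trace (stopping at first violation):
  at node 21 with bounds (-inf, +inf): OK
  at node 16 with bounds (-inf, 21): OK
  at node 10 with bounds (-inf, 16): OK
  at node 40 with bounds (-inf, 10): VIOLATION
Node 40 violates its bound: not (-inf < 40 < 10).
Result: Not a valid BST


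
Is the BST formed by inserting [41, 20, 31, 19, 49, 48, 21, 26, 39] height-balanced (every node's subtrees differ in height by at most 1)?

Tree (level-order array): [41, 20, 49, 19, 31, 48, None, None, None, 21, 39, None, None, None, 26]
Definition: a tree is height-balanced if, at every node, |h(left) - h(right)| <= 1 (empty subtree has height -1).
Bottom-up per-node check:
  node 19: h_left=-1, h_right=-1, diff=0 [OK], height=0
  node 26: h_left=-1, h_right=-1, diff=0 [OK], height=0
  node 21: h_left=-1, h_right=0, diff=1 [OK], height=1
  node 39: h_left=-1, h_right=-1, diff=0 [OK], height=0
  node 31: h_left=1, h_right=0, diff=1 [OK], height=2
  node 20: h_left=0, h_right=2, diff=2 [FAIL (|0-2|=2 > 1)], height=3
  node 48: h_left=-1, h_right=-1, diff=0 [OK], height=0
  node 49: h_left=0, h_right=-1, diff=1 [OK], height=1
  node 41: h_left=3, h_right=1, diff=2 [FAIL (|3-1|=2 > 1)], height=4
Node 20 violates the condition: |0 - 2| = 2 > 1.
Result: Not balanced


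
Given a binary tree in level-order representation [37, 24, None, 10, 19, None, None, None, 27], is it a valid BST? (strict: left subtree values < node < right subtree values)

Level-order array: [37, 24, None, 10, 19, None, None, None, 27]
Validate using subtree bounds (lo, hi): at each node, require lo < value < hi,
then recurse left with hi=value and right with lo=value.
Preorder trace (stopping at first violation):
  at node 37 with bounds (-inf, +inf): OK
  at node 24 with bounds (-inf, 37): OK
  at node 10 with bounds (-inf, 24): OK
  at node 19 with bounds (24, 37): VIOLATION
Node 19 violates its bound: not (24 < 19 < 37).
Result: Not a valid BST


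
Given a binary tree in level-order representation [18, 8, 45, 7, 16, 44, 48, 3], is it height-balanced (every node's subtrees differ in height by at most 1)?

Tree (level-order array): [18, 8, 45, 7, 16, 44, 48, 3]
Definition: a tree is height-balanced if, at every node, |h(left) - h(right)| <= 1 (empty subtree has height -1).
Bottom-up per-node check:
  node 3: h_left=-1, h_right=-1, diff=0 [OK], height=0
  node 7: h_left=0, h_right=-1, diff=1 [OK], height=1
  node 16: h_left=-1, h_right=-1, diff=0 [OK], height=0
  node 8: h_left=1, h_right=0, diff=1 [OK], height=2
  node 44: h_left=-1, h_right=-1, diff=0 [OK], height=0
  node 48: h_left=-1, h_right=-1, diff=0 [OK], height=0
  node 45: h_left=0, h_right=0, diff=0 [OK], height=1
  node 18: h_left=2, h_right=1, diff=1 [OK], height=3
All nodes satisfy the balance condition.
Result: Balanced


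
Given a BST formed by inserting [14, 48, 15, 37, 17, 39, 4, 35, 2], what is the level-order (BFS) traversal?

Tree insertion order: [14, 48, 15, 37, 17, 39, 4, 35, 2]
Tree (level-order array): [14, 4, 48, 2, None, 15, None, None, None, None, 37, 17, 39, None, 35]
BFS from the root, enqueuing left then right child of each popped node:
  queue [14] -> pop 14, enqueue [4, 48], visited so far: [14]
  queue [4, 48] -> pop 4, enqueue [2], visited so far: [14, 4]
  queue [48, 2] -> pop 48, enqueue [15], visited so far: [14, 4, 48]
  queue [2, 15] -> pop 2, enqueue [none], visited so far: [14, 4, 48, 2]
  queue [15] -> pop 15, enqueue [37], visited so far: [14, 4, 48, 2, 15]
  queue [37] -> pop 37, enqueue [17, 39], visited so far: [14, 4, 48, 2, 15, 37]
  queue [17, 39] -> pop 17, enqueue [35], visited so far: [14, 4, 48, 2, 15, 37, 17]
  queue [39, 35] -> pop 39, enqueue [none], visited so far: [14, 4, 48, 2, 15, 37, 17, 39]
  queue [35] -> pop 35, enqueue [none], visited so far: [14, 4, 48, 2, 15, 37, 17, 39, 35]
Result: [14, 4, 48, 2, 15, 37, 17, 39, 35]


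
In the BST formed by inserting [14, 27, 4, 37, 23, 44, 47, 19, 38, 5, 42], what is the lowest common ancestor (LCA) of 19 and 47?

Tree insertion order: [14, 27, 4, 37, 23, 44, 47, 19, 38, 5, 42]
Tree (level-order array): [14, 4, 27, None, 5, 23, 37, None, None, 19, None, None, 44, None, None, 38, 47, None, 42]
In a BST, the LCA of p=19, q=47 is the first node v on the
root-to-leaf path with p <= v <= q (go left if both < v, right if both > v).
Walk from root:
  at 14: both 19 and 47 > 14, go right
  at 27: 19 <= 27 <= 47, this is the LCA
LCA = 27


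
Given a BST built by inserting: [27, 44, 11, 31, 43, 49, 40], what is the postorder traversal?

Tree insertion order: [27, 44, 11, 31, 43, 49, 40]
Tree (level-order array): [27, 11, 44, None, None, 31, 49, None, 43, None, None, 40]
Postorder traversal: [11, 40, 43, 31, 49, 44, 27]


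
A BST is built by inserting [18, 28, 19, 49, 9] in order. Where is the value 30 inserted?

Starting tree (level order): [18, 9, 28, None, None, 19, 49]
Insertion path: 18 -> 28 -> 49
Result: insert 30 as left child of 49
Final tree (level order): [18, 9, 28, None, None, 19, 49, None, None, 30]


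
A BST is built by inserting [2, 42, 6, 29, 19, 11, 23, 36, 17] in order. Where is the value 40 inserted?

Starting tree (level order): [2, None, 42, 6, None, None, 29, 19, 36, 11, 23, None, None, None, 17]
Insertion path: 2 -> 42 -> 6 -> 29 -> 36
Result: insert 40 as right child of 36
Final tree (level order): [2, None, 42, 6, None, None, 29, 19, 36, 11, 23, None, 40, None, 17]


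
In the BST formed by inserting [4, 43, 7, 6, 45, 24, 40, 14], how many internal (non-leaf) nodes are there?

Tree built from: [4, 43, 7, 6, 45, 24, 40, 14]
Tree (level-order array): [4, None, 43, 7, 45, 6, 24, None, None, None, None, 14, 40]
Rule: An internal node has at least one child.
Per-node child counts:
  node 4: 1 child(ren)
  node 43: 2 child(ren)
  node 7: 2 child(ren)
  node 6: 0 child(ren)
  node 24: 2 child(ren)
  node 14: 0 child(ren)
  node 40: 0 child(ren)
  node 45: 0 child(ren)
Matching nodes: [4, 43, 7, 24]
Count of internal (non-leaf) nodes: 4


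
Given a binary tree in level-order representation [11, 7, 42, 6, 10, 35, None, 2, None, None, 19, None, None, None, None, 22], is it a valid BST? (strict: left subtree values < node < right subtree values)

Level-order array: [11, 7, 42, 6, 10, 35, None, 2, None, None, 19, None, None, None, None, 22]
Validate using subtree bounds (lo, hi): at each node, require lo < value < hi,
then recurse left with hi=value and right with lo=value.
Preorder trace (stopping at first violation):
  at node 11 with bounds (-inf, +inf): OK
  at node 7 with bounds (-inf, 11): OK
  at node 6 with bounds (-inf, 7): OK
  at node 2 with bounds (-inf, 6): OK
  at node 10 with bounds (7, 11): OK
  at node 19 with bounds (10, 11): VIOLATION
Node 19 violates its bound: not (10 < 19 < 11).
Result: Not a valid BST


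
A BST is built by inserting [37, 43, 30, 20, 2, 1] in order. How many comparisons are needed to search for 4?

Search path for 4: 37 -> 30 -> 20 -> 2
Found: False
Comparisons: 4


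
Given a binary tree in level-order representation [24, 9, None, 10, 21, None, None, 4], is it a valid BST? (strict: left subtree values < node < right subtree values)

Level-order array: [24, 9, None, 10, 21, None, None, 4]
Validate using subtree bounds (lo, hi): at each node, require lo < value < hi,
then recurse left with hi=value and right with lo=value.
Preorder trace (stopping at first violation):
  at node 24 with bounds (-inf, +inf): OK
  at node 9 with bounds (-inf, 24): OK
  at node 10 with bounds (-inf, 9): VIOLATION
Node 10 violates its bound: not (-inf < 10 < 9).
Result: Not a valid BST


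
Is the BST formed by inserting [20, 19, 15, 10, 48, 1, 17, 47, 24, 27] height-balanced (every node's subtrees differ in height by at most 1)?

Tree (level-order array): [20, 19, 48, 15, None, 47, None, 10, 17, 24, None, 1, None, None, None, None, 27]
Definition: a tree is height-balanced if, at every node, |h(left) - h(right)| <= 1 (empty subtree has height -1).
Bottom-up per-node check:
  node 1: h_left=-1, h_right=-1, diff=0 [OK], height=0
  node 10: h_left=0, h_right=-1, diff=1 [OK], height=1
  node 17: h_left=-1, h_right=-1, diff=0 [OK], height=0
  node 15: h_left=1, h_right=0, diff=1 [OK], height=2
  node 19: h_left=2, h_right=-1, diff=3 [FAIL (|2--1|=3 > 1)], height=3
  node 27: h_left=-1, h_right=-1, diff=0 [OK], height=0
  node 24: h_left=-1, h_right=0, diff=1 [OK], height=1
  node 47: h_left=1, h_right=-1, diff=2 [FAIL (|1--1|=2 > 1)], height=2
  node 48: h_left=2, h_right=-1, diff=3 [FAIL (|2--1|=3 > 1)], height=3
  node 20: h_left=3, h_right=3, diff=0 [OK], height=4
Node 19 violates the condition: |2 - -1| = 3 > 1.
Result: Not balanced


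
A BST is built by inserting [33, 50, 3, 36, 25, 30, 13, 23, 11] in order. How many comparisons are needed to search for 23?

Search path for 23: 33 -> 3 -> 25 -> 13 -> 23
Found: True
Comparisons: 5


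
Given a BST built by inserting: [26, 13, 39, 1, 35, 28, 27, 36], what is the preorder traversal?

Tree insertion order: [26, 13, 39, 1, 35, 28, 27, 36]
Tree (level-order array): [26, 13, 39, 1, None, 35, None, None, None, 28, 36, 27]
Preorder traversal: [26, 13, 1, 39, 35, 28, 27, 36]


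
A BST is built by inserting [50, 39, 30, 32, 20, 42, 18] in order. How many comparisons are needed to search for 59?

Search path for 59: 50
Found: False
Comparisons: 1


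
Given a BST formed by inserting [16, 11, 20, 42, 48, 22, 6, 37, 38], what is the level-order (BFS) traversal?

Tree insertion order: [16, 11, 20, 42, 48, 22, 6, 37, 38]
Tree (level-order array): [16, 11, 20, 6, None, None, 42, None, None, 22, 48, None, 37, None, None, None, 38]
BFS from the root, enqueuing left then right child of each popped node:
  queue [16] -> pop 16, enqueue [11, 20], visited so far: [16]
  queue [11, 20] -> pop 11, enqueue [6], visited so far: [16, 11]
  queue [20, 6] -> pop 20, enqueue [42], visited so far: [16, 11, 20]
  queue [6, 42] -> pop 6, enqueue [none], visited so far: [16, 11, 20, 6]
  queue [42] -> pop 42, enqueue [22, 48], visited so far: [16, 11, 20, 6, 42]
  queue [22, 48] -> pop 22, enqueue [37], visited so far: [16, 11, 20, 6, 42, 22]
  queue [48, 37] -> pop 48, enqueue [none], visited so far: [16, 11, 20, 6, 42, 22, 48]
  queue [37] -> pop 37, enqueue [38], visited so far: [16, 11, 20, 6, 42, 22, 48, 37]
  queue [38] -> pop 38, enqueue [none], visited so far: [16, 11, 20, 6, 42, 22, 48, 37, 38]
Result: [16, 11, 20, 6, 42, 22, 48, 37, 38]


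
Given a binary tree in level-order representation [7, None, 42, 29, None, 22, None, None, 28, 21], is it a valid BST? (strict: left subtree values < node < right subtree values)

Level-order array: [7, None, 42, 29, None, 22, None, None, 28, 21]
Validate using subtree bounds (lo, hi): at each node, require lo < value < hi,
then recurse left with hi=value and right with lo=value.
Preorder trace (stopping at first violation):
  at node 7 with bounds (-inf, +inf): OK
  at node 42 with bounds (7, +inf): OK
  at node 29 with bounds (7, 42): OK
  at node 22 with bounds (7, 29): OK
  at node 28 with bounds (22, 29): OK
  at node 21 with bounds (22, 28): VIOLATION
Node 21 violates its bound: not (22 < 21 < 28).
Result: Not a valid BST


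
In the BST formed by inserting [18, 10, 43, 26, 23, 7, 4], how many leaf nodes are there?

Tree built from: [18, 10, 43, 26, 23, 7, 4]
Tree (level-order array): [18, 10, 43, 7, None, 26, None, 4, None, 23]
Rule: A leaf has 0 children.
Per-node child counts:
  node 18: 2 child(ren)
  node 10: 1 child(ren)
  node 7: 1 child(ren)
  node 4: 0 child(ren)
  node 43: 1 child(ren)
  node 26: 1 child(ren)
  node 23: 0 child(ren)
Matching nodes: [4, 23]
Count of leaf nodes: 2


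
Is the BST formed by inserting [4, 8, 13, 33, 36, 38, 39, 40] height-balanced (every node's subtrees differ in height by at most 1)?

Tree (level-order array): [4, None, 8, None, 13, None, 33, None, 36, None, 38, None, 39, None, 40]
Definition: a tree is height-balanced if, at every node, |h(left) - h(right)| <= 1 (empty subtree has height -1).
Bottom-up per-node check:
  node 40: h_left=-1, h_right=-1, diff=0 [OK], height=0
  node 39: h_left=-1, h_right=0, diff=1 [OK], height=1
  node 38: h_left=-1, h_right=1, diff=2 [FAIL (|-1-1|=2 > 1)], height=2
  node 36: h_left=-1, h_right=2, diff=3 [FAIL (|-1-2|=3 > 1)], height=3
  node 33: h_left=-1, h_right=3, diff=4 [FAIL (|-1-3|=4 > 1)], height=4
  node 13: h_left=-1, h_right=4, diff=5 [FAIL (|-1-4|=5 > 1)], height=5
  node 8: h_left=-1, h_right=5, diff=6 [FAIL (|-1-5|=6 > 1)], height=6
  node 4: h_left=-1, h_right=6, diff=7 [FAIL (|-1-6|=7 > 1)], height=7
Node 38 violates the condition: |-1 - 1| = 2 > 1.
Result: Not balanced


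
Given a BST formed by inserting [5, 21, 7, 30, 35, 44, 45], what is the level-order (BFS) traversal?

Tree insertion order: [5, 21, 7, 30, 35, 44, 45]
Tree (level-order array): [5, None, 21, 7, 30, None, None, None, 35, None, 44, None, 45]
BFS from the root, enqueuing left then right child of each popped node:
  queue [5] -> pop 5, enqueue [21], visited so far: [5]
  queue [21] -> pop 21, enqueue [7, 30], visited so far: [5, 21]
  queue [7, 30] -> pop 7, enqueue [none], visited so far: [5, 21, 7]
  queue [30] -> pop 30, enqueue [35], visited so far: [5, 21, 7, 30]
  queue [35] -> pop 35, enqueue [44], visited so far: [5, 21, 7, 30, 35]
  queue [44] -> pop 44, enqueue [45], visited so far: [5, 21, 7, 30, 35, 44]
  queue [45] -> pop 45, enqueue [none], visited so far: [5, 21, 7, 30, 35, 44, 45]
Result: [5, 21, 7, 30, 35, 44, 45]


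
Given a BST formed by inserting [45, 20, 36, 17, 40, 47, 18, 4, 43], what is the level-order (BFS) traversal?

Tree insertion order: [45, 20, 36, 17, 40, 47, 18, 4, 43]
Tree (level-order array): [45, 20, 47, 17, 36, None, None, 4, 18, None, 40, None, None, None, None, None, 43]
BFS from the root, enqueuing left then right child of each popped node:
  queue [45] -> pop 45, enqueue [20, 47], visited so far: [45]
  queue [20, 47] -> pop 20, enqueue [17, 36], visited so far: [45, 20]
  queue [47, 17, 36] -> pop 47, enqueue [none], visited so far: [45, 20, 47]
  queue [17, 36] -> pop 17, enqueue [4, 18], visited so far: [45, 20, 47, 17]
  queue [36, 4, 18] -> pop 36, enqueue [40], visited so far: [45, 20, 47, 17, 36]
  queue [4, 18, 40] -> pop 4, enqueue [none], visited so far: [45, 20, 47, 17, 36, 4]
  queue [18, 40] -> pop 18, enqueue [none], visited so far: [45, 20, 47, 17, 36, 4, 18]
  queue [40] -> pop 40, enqueue [43], visited so far: [45, 20, 47, 17, 36, 4, 18, 40]
  queue [43] -> pop 43, enqueue [none], visited so far: [45, 20, 47, 17, 36, 4, 18, 40, 43]
Result: [45, 20, 47, 17, 36, 4, 18, 40, 43]


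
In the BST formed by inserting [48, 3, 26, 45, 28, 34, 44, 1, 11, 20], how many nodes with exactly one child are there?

Tree built from: [48, 3, 26, 45, 28, 34, 44, 1, 11, 20]
Tree (level-order array): [48, 3, None, 1, 26, None, None, 11, 45, None, 20, 28, None, None, None, None, 34, None, 44]
Rule: These are nodes with exactly 1 non-null child.
Per-node child counts:
  node 48: 1 child(ren)
  node 3: 2 child(ren)
  node 1: 0 child(ren)
  node 26: 2 child(ren)
  node 11: 1 child(ren)
  node 20: 0 child(ren)
  node 45: 1 child(ren)
  node 28: 1 child(ren)
  node 34: 1 child(ren)
  node 44: 0 child(ren)
Matching nodes: [48, 11, 45, 28, 34]
Count of nodes with exactly one child: 5


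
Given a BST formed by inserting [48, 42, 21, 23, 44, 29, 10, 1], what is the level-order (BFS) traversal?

Tree insertion order: [48, 42, 21, 23, 44, 29, 10, 1]
Tree (level-order array): [48, 42, None, 21, 44, 10, 23, None, None, 1, None, None, 29]
BFS from the root, enqueuing left then right child of each popped node:
  queue [48] -> pop 48, enqueue [42], visited so far: [48]
  queue [42] -> pop 42, enqueue [21, 44], visited so far: [48, 42]
  queue [21, 44] -> pop 21, enqueue [10, 23], visited so far: [48, 42, 21]
  queue [44, 10, 23] -> pop 44, enqueue [none], visited so far: [48, 42, 21, 44]
  queue [10, 23] -> pop 10, enqueue [1], visited so far: [48, 42, 21, 44, 10]
  queue [23, 1] -> pop 23, enqueue [29], visited so far: [48, 42, 21, 44, 10, 23]
  queue [1, 29] -> pop 1, enqueue [none], visited so far: [48, 42, 21, 44, 10, 23, 1]
  queue [29] -> pop 29, enqueue [none], visited so far: [48, 42, 21, 44, 10, 23, 1, 29]
Result: [48, 42, 21, 44, 10, 23, 1, 29]


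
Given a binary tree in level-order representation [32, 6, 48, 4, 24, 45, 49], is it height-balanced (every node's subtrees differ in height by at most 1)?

Tree (level-order array): [32, 6, 48, 4, 24, 45, 49]
Definition: a tree is height-balanced if, at every node, |h(left) - h(right)| <= 1 (empty subtree has height -1).
Bottom-up per-node check:
  node 4: h_left=-1, h_right=-1, diff=0 [OK], height=0
  node 24: h_left=-1, h_right=-1, diff=0 [OK], height=0
  node 6: h_left=0, h_right=0, diff=0 [OK], height=1
  node 45: h_left=-1, h_right=-1, diff=0 [OK], height=0
  node 49: h_left=-1, h_right=-1, diff=0 [OK], height=0
  node 48: h_left=0, h_right=0, diff=0 [OK], height=1
  node 32: h_left=1, h_right=1, diff=0 [OK], height=2
All nodes satisfy the balance condition.
Result: Balanced


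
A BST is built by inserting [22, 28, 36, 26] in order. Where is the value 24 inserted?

Starting tree (level order): [22, None, 28, 26, 36]
Insertion path: 22 -> 28 -> 26
Result: insert 24 as left child of 26
Final tree (level order): [22, None, 28, 26, 36, 24]


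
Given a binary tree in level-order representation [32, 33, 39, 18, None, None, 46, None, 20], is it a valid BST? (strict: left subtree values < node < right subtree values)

Level-order array: [32, 33, 39, 18, None, None, 46, None, 20]
Validate using subtree bounds (lo, hi): at each node, require lo < value < hi,
then recurse left with hi=value and right with lo=value.
Preorder trace (stopping at first violation):
  at node 32 with bounds (-inf, +inf): OK
  at node 33 with bounds (-inf, 32): VIOLATION
Node 33 violates its bound: not (-inf < 33 < 32).
Result: Not a valid BST


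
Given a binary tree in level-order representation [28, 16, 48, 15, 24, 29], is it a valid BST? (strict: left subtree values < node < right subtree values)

Level-order array: [28, 16, 48, 15, 24, 29]
Validate using subtree bounds (lo, hi): at each node, require lo < value < hi,
then recurse left with hi=value and right with lo=value.
Preorder trace (stopping at first violation):
  at node 28 with bounds (-inf, +inf): OK
  at node 16 with bounds (-inf, 28): OK
  at node 15 with bounds (-inf, 16): OK
  at node 24 with bounds (16, 28): OK
  at node 48 with bounds (28, +inf): OK
  at node 29 with bounds (28, 48): OK
No violation found at any node.
Result: Valid BST


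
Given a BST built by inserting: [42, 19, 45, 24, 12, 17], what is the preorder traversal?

Tree insertion order: [42, 19, 45, 24, 12, 17]
Tree (level-order array): [42, 19, 45, 12, 24, None, None, None, 17]
Preorder traversal: [42, 19, 12, 17, 24, 45]


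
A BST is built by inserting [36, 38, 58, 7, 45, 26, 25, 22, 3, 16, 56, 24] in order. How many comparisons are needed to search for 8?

Search path for 8: 36 -> 7 -> 26 -> 25 -> 22 -> 16
Found: False
Comparisons: 6


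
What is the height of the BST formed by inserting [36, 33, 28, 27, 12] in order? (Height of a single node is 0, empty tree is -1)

Insertion order: [36, 33, 28, 27, 12]
Tree (level-order array): [36, 33, None, 28, None, 27, None, 12]
Compute height bottom-up (empty subtree = -1):
  height(12) = 1 + max(-1, -1) = 0
  height(27) = 1 + max(0, -1) = 1
  height(28) = 1 + max(1, -1) = 2
  height(33) = 1 + max(2, -1) = 3
  height(36) = 1 + max(3, -1) = 4
Height = 4


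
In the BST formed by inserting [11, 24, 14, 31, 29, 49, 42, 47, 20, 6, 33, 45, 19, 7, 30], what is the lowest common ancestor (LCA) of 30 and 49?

Tree insertion order: [11, 24, 14, 31, 29, 49, 42, 47, 20, 6, 33, 45, 19, 7, 30]
Tree (level-order array): [11, 6, 24, None, 7, 14, 31, None, None, None, 20, 29, 49, 19, None, None, 30, 42, None, None, None, None, None, 33, 47, None, None, 45]
In a BST, the LCA of p=30, q=49 is the first node v on the
root-to-leaf path with p <= v <= q (go left if both < v, right if both > v).
Walk from root:
  at 11: both 30 and 49 > 11, go right
  at 24: both 30 and 49 > 24, go right
  at 31: 30 <= 31 <= 49, this is the LCA
LCA = 31


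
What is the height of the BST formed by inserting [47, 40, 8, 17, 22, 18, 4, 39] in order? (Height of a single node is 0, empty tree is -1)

Insertion order: [47, 40, 8, 17, 22, 18, 4, 39]
Tree (level-order array): [47, 40, None, 8, None, 4, 17, None, None, None, 22, 18, 39]
Compute height bottom-up (empty subtree = -1):
  height(4) = 1 + max(-1, -1) = 0
  height(18) = 1 + max(-1, -1) = 0
  height(39) = 1 + max(-1, -1) = 0
  height(22) = 1 + max(0, 0) = 1
  height(17) = 1 + max(-1, 1) = 2
  height(8) = 1 + max(0, 2) = 3
  height(40) = 1 + max(3, -1) = 4
  height(47) = 1 + max(4, -1) = 5
Height = 5


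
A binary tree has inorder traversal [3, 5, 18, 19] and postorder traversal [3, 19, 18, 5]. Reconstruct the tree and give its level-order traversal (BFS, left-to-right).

Inorder:   [3, 5, 18, 19]
Postorder: [3, 19, 18, 5]
Algorithm: postorder visits root last, so walk postorder right-to-left;
each value is the root of the current inorder slice — split it at that
value, recurse on the right subtree first, then the left.
Recursive splits:
  root=5; inorder splits into left=[3], right=[18, 19]
  root=18; inorder splits into left=[], right=[19]
  root=19; inorder splits into left=[], right=[]
  root=3; inorder splits into left=[], right=[]
Reconstructed level-order: [5, 3, 18, 19]


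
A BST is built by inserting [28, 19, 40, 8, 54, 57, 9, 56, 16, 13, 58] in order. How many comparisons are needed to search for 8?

Search path for 8: 28 -> 19 -> 8
Found: True
Comparisons: 3


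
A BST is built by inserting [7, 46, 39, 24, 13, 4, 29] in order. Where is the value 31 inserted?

Starting tree (level order): [7, 4, 46, None, None, 39, None, 24, None, 13, 29]
Insertion path: 7 -> 46 -> 39 -> 24 -> 29
Result: insert 31 as right child of 29
Final tree (level order): [7, 4, 46, None, None, 39, None, 24, None, 13, 29, None, None, None, 31]


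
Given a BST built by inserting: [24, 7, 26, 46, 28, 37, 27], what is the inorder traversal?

Tree insertion order: [24, 7, 26, 46, 28, 37, 27]
Tree (level-order array): [24, 7, 26, None, None, None, 46, 28, None, 27, 37]
Inorder traversal: [7, 24, 26, 27, 28, 37, 46]


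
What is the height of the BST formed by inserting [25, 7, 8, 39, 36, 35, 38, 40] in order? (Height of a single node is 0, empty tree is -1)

Insertion order: [25, 7, 8, 39, 36, 35, 38, 40]
Tree (level-order array): [25, 7, 39, None, 8, 36, 40, None, None, 35, 38]
Compute height bottom-up (empty subtree = -1):
  height(8) = 1 + max(-1, -1) = 0
  height(7) = 1 + max(-1, 0) = 1
  height(35) = 1 + max(-1, -1) = 0
  height(38) = 1 + max(-1, -1) = 0
  height(36) = 1 + max(0, 0) = 1
  height(40) = 1 + max(-1, -1) = 0
  height(39) = 1 + max(1, 0) = 2
  height(25) = 1 + max(1, 2) = 3
Height = 3


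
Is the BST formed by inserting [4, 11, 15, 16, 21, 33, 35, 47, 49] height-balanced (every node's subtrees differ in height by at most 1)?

Tree (level-order array): [4, None, 11, None, 15, None, 16, None, 21, None, 33, None, 35, None, 47, None, 49]
Definition: a tree is height-balanced if, at every node, |h(left) - h(right)| <= 1 (empty subtree has height -1).
Bottom-up per-node check:
  node 49: h_left=-1, h_right=-1, diff=0 [OK], height=0
  node 47: h_left=-1, h_right=0, diff=1 [OK], height=1
  node 35: h_left=-1, h_right=1, diff=2 [FAIL (|-1-1|=2 > 1)], height=2
  node 33: h_left=-1, h_right=2, diff=3 [FAIL (|-1-2|=3 > 1)], height=3
  node 21: h_left=-1, h_right=3, diff=4 [FAIL (|-1-3|=4 > 1)], height=4
  node 16: h_left=-1, h_right=4, diff=5 [FAIL (|-1-4|=5 > 1)], height=5
  node 15: h_left=-1, h_right=5, diff=6 [FAIL (|-1-5|=6 > 1)], height=6
  node 11: h_left=-1, h_right=6, diff=7 [FAIL (|-1-6|=7 > 1)], height=7
  node 4: h_left=-1, h_right=7, diff=8 [FAIL (|-1-7|=8 > 1)], height=8
Node 35 violates the condition: |-1 - 1| = 2 > 1.
Result: Not balanced


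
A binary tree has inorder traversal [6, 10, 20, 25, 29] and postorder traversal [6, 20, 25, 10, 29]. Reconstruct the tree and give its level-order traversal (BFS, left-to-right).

Inorder:   [6, 10, 20, 25, 29]
Postorder: [6, 20, 25, 10, 29]
Algorithm: postorder visits root last, so walk postorder right-to-left;
each value is the root of the current inorder slice — split it at that
value, recurse on the right subtree first, then the left.
Recursive splits:
  root=29; inorder splits into left=[6, 10, 20, 25], right=[]
  root=10; inorder splits into left=[6], right=[20, 25]
  root=25; inorder splits into left=[20], right=[]
  root=20; inorder splits into left=[], right=[]
  root=6; inorder splits into left=[], right=[]
Reconstructed level-order: [29, 10, 6, 25, 20]


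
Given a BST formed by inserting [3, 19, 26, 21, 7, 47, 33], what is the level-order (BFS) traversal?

Tree insertion order: [3, 19, 26, 21, 7, 47, 33]
Tree (level-order array): [3, None, 19, 7, 26, None, None, 21, 47, None, None, 33]
BFS from the root, enqueuing left then right child of each popped node:
  queue [3] -> pop 3, enqueue [19], visited so far: [3]
  queue [19] -> pop 19, enqueue [7, 26], visited so far: [3, 19]
  queue [7, 26] -> pop 7, enqueue [none], visited so far: [3, 19, 7]
  queue [26] -> pop 26, enqueue [21, 47], visited so far: [3, 19, 7, 26]
  queue [21, 47] -> pop 21, enqueue [none], visited so far: [3, 19, 7, 26, 21]
  queue [47] -> pop 47, enqueue [33], visited so far: [3, 19, 7, 26, 21, 47]
  queue [33] -> pop 33, enqueue [none], visited so far: [3, 19, 7, 26, 21, 47, 33]
Result: [3, 19, 7, 26, 21, 47, 33]


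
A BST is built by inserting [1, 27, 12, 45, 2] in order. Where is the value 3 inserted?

Starting tree (level order): [1, None, 27, 12, 45, 2]
Insertion path: 1 -> 27 -> 12 -> 2
Result: insert 3 as right child of 2
Final tree (level order): [1, None, 27, 12, 45, 2, None, None, None, None, 3]


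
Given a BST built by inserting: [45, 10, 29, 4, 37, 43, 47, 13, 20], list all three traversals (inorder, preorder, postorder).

Tree insertion order: [45, 10, 29, 4, 37, 43, 47, 13, 20]
Tree (level-order array): [45, 10, 47, 4, 29, None, None, None, None, 13, 37, None, 20, None, 43]
Inorder (L, root, R): [4, 10, 13, 20, 29, 37, 43, 45, 47]
Preorder (root, L, R): [45, 10, 4, 29, 13, 20, 37, 43, 47]
Postorder (L, R, root): [4, 20, 13, 43, 37, 29, 10, 47, 45]


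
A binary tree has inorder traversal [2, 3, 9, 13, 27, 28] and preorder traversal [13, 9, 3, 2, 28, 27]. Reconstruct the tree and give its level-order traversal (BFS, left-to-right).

Inorder:  [2, 3, 9, 13, 27, 28]
Preorder: [13, 9, 3, 2, 28, 27]
Algorithm: preorder visits root first, so consume preorder in order;
for each root, split the current inorder slice at that value into
left-subtree inorder and right-subtree inorder, then recurse.
Recursive splits:
  root=13; inorder splits into left=[2, 3, 9], right=[27, 28]
  root=9; inorder splits into left=[2, 3], right=[]
  root=3; inorder splits into left=[2], right=[]
  root=2; inorder splits into left=[], right=[]
  root=28; inorder splits into left=[27], right=[]
  root=27; inorder splits into left=[], right=[]
Reconstructed level-order: [13, 9, 28, 3, 27, 2]


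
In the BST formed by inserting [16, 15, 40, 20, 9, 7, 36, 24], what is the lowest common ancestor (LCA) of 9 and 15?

Tree insertion order: [16, 15, 40, 20, 9, 7, 36, 24]
Tree (level-order array): [16, 15, 40, 9, None, 20, None, 7, None, None, 36, None, None, 24]
In a BST, the LCA of p=9, q=15 is the first node v on the
root-to-leaf path with p <= v <= q (go left if both < v, right if both > v).
Walk from root:
  at 16: both 9 and 15 < 16, go left
  at 15: 9 <= 15 <= 15, this is the LCA
LCA = 15


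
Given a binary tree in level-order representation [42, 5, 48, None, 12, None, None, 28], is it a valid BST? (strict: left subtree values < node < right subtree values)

Level-order array: [42, 5, 48, None, 12, None, None, 28]
Validate using subtree bounds (lo, hi): at each node, require lo < value < hi,
then recurse left with hi=value and right with lo=value.
Preorder trace (stopping at first violation):
  at node 42 with bounds (-inf, +inf): OK
  at node 5 with bounds (-inf, 42): OK
  at node 12 with bounds (5, 42): OK
  at node 28 with bounds (5, 12): VIOLATION
Node 28 violates its bound: not (5 < 28 < 12).
Result: Not a valid BST


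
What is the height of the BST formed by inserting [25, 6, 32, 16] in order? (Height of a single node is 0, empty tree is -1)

Insertion order: [25, 6, 32, 16]
Tree (level-order array): [25, 6, 32, None, 16]
Compute height bottom-up (empty subtree = -1):
  height(16) = 1 + max(-1, -1) = 0
  height(6) = 1 + max(-1, 0) = 1
  height(32) = 1 + max(-1, -1) = 0
  height(25) = 1 + max(1, 0) = 2
Height = 2


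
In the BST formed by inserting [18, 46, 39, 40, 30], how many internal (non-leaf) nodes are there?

Tree built from: [18, 46, 39, 40, 30]
Tree (level-order array): [18, None, 46, 39, None, 30, 40]
Rule: An internal node has at least one child.
Per-node child counts:
  node 18: 1 child(ren)
  node 46: 1 child(ren)
  node 39: 2 child(ren)
  node 30: 0 child(ren)
  node 40: 0 child(ren)
Matching nodes: [18, 46, 39]
Count of internal (non-leaf) nodes: 3


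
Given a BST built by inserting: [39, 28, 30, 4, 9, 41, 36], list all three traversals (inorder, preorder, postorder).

Tree insertion order: [39, 28, 30, 4, 9, 41, 36]
Tree (level-order array): [39, 28, 41, 4, 30, None, None, None, 9, None, 36]
Inorder (L, root, R): [4, 9, 28, 30, 36, 39, 41]
Preorder (root, L, R): [39, 28, 4, 9, 30, 36, 41]
Postorder (L, R, root): [9, 4, 36, 30, 28, 41, 39]


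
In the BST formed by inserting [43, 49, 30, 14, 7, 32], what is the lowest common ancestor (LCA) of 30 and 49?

Tree insertion order: [43, 49, 30, 14, 7, 32]
Tree (level-order array): [43, 30, 49, 14, 32, None, None, 7]
In a BST, the LCA of p=30, q=49 is the first node v on the
root-to-leaf path with p <= v <= q (go left if both < v, right if both > v).
Walk from root:
  at 43: 30 <= 43 <= 49, this is the LCA
LCA = 43


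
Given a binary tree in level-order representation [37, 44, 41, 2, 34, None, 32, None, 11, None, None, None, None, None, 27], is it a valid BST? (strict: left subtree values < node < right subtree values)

Level-order array: [37, 44, 41, 2, 34, None, 32, None, 11, None, None, None, None, None, 27]
Validate using subtree bounds (lo, hi): at each node, require lo < value < hi,
then recurse left with hi=value and right with lo=value.
Preorder trace (stopping at first violation):
  at node 37 with bounds (-inf, +inf): OK
  at node 44 with bounds (-inf, 37): VIOLATION
Node 44 violates its bound: not (-inf < 44 < 37).
Result: Not a valid BST


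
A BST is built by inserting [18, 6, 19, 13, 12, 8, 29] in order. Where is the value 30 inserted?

Starting tree (level order): [18, 6, 19, None, 13, None, 29, 12, None, None, None, 8]
Insertion path: 18 -> 19 -> 29
Result: insert 30 as right child of 29
Final tree (level order): [18, 6, 19, None, 13, None, 29, 12, None, None, 30, 8]


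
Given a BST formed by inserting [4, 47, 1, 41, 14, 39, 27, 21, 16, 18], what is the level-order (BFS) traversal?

Tree insertion order: [4, 47, 1, 41, 14, 39, 27, 21, 16, 18]
Tree (level-order array): [4, 1, 47, None, None, 41, None, 14, None, None, 39, 27, None, 21, None, 16, None, None, 18]
BFS from the root, enqueuing left then right child of each popped node:
  queue [4] -> pop 4, enqueue [1, 47], visited so far: [4]
  queue [1, 47] -> pop 1, enqueue [none], visited so far: [4, 1]
  queue [47] -> pop 47, enqueue [41], visited so far: [4, 1, 47]
  queue [41] -> pop 41, enqueue [14], visited so far: [4, 1, 47, 41]
  queue [14] -> pop 14, enqueue [39], visited so far: [4, 1, 47, 41, 14]
  queue [39] -> pop 39, enqueue [27], visited so far: [4, 1, 47, 41, 14, 39]
  queue [27] -> pop 27, enqueue [21], visited so far: [4, 1, 47, 41, 14, 39, 27]
  queue [21] -> pop 21, enqueue [16], visited so far: [4, 1, 47, 41, 14, 39, 27, 21]
  queue [16] -> pop 16, enqueue [18], visited so far: [4, 1, 47, 41, 14, 39, 27, 21, 16]
  queue [18] -> pop 18, enqueue [none], visited so far: [4, 1, 47, 41, 14, 39, 27, 21, 16, 18]
Result: [4, 1, 47, 41, 14, 39, 27, 21, 16, 18]
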